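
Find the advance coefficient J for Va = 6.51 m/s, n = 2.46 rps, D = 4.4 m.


Formula: J = Va / (n * D)
Step 1 — n * D = 2.46 * 4.4 = 10.824
Step 2 — J = 6.51 / 10.824 ≈ 0.60144 (5 s.f.)

0.60144


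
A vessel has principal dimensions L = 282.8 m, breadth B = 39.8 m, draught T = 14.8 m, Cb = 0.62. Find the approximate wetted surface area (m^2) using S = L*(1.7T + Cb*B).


Formula: S = 1.7*L*T + V/T with V = Cb*L*B*T, i.e. S = L * (1.7*T + Cb*B)
Step 1 — 1.7*T = 1.7 * 14.8 = 25.16 m
Step 2 — Cb*B = 0.62 * 39.8 = 24.676 m
Step 3 — 1.7*T + Cb*B = 25.16 + 24.676 = 49.836 m
Step 4 — S = 282.8 * 49.836 ≈ 14094 m^2 (5 s.f.)

14094 m^2


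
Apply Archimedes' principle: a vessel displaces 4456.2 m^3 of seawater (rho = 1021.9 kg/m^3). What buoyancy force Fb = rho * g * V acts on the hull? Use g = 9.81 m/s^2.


Formula: Fb = rho * g * V
Substituting: Fb = 1021.9 * 9.81 * 4456.2
Intermediate: 1021.9 * 9.81 = 10024.839
Result: Fb = 10024.839 * 4456.2 ≈ 44673000 N (5 s.f.)

44673000 N


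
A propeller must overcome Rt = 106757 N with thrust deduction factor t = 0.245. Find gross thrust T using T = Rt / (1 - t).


Formula: T = Rt / (1 - t)
Step 1 — (1 - t) = 1 - 0.245 = 0.755
Step 2 — T = 106757 / 0.755 ≈ 141400 N (5 s.f.)

141400 N


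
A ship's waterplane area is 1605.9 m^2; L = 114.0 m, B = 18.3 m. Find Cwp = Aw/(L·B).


Formula: Cwp = Aw / (L * B)
Step 1 — L * B = 114.0 * 18.3 = 2086.2 m^2
Step 2 — Cwp = 1605.9 / 2086.2 ≈ 0.76977 (5 s.f.)

0.76977


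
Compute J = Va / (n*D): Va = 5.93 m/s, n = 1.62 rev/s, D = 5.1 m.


Formula: J = Va / (n * D)
Step 1 — n * D = 1.62 * 5.1 = 8.262
Step 2 — J = 5.93 / 8.262 ≈ 0.71774 (5 s.f.)

0.71774


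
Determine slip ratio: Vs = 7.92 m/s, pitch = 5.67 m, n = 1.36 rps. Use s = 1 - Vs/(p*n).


Formula: s = 1 - Vs / (p * n)
Step 1 — p * n = 5.67 * 1.36 = 7.7112
Step 2 — Vs / (p*n) = 7.92 / 7.7112 = 1.027077 (6 d.p.)
Step 3 — s = 1 - 1.027077 = -0.027077

-0.027077


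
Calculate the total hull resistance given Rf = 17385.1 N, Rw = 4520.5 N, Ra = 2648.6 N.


Formula: Rt = Rf + Rw + Ra
Substituting: Rt = 17385.1 + 4520.5 + 2648.6
Result: Rt = 24554.2 N

24554.2 N


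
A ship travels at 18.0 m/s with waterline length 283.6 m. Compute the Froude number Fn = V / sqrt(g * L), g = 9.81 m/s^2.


Formula: Fn = V / sqrt(g * L)
Step 1 — g * L = 9.81 * 283.6 = 2782.116
Step 2 — sqrt(g * L) = sqrt(2782.116) = 52.745768
Step 3 — Fn = 18.0 / 52.745768 ≈ 0.34126 (5 s.f.)

0.34126


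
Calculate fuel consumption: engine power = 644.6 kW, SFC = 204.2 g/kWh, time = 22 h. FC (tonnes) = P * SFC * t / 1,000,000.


Formula: FC (tonnes) = P * SFC * t / 1,000,000
Step 1 — P * SFC * t = 644.6 * 204.2 * 22 = 2895801.04 g
Step 2 — FC (tonnes) = 2895801.04 / 1,000,000 ≈ 2.8958 tonnes (5 s.f.)

2.8958 tonnes


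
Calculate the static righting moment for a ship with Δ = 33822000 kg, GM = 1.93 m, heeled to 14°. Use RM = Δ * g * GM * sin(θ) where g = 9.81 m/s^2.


Formula: GZ = GM * sin(theta); RM = disp * g * GZ
Step 1 — GZ = 1.93 * sin(14°) = 1.93 * 0.241922 = 0.466909 m
Step 2 — RM = 33822000 * 9.81 * 0.466909 ≈ 154920000 N·m (5 s.f.)

154920000 N·m


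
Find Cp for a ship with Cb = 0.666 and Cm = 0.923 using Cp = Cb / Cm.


Formula: Cp = Cb / Cm
Substituting: Cp = 0.666 / 0.923
Result: Cp ≈ 0.72156 (5 s.f.)

0.72156


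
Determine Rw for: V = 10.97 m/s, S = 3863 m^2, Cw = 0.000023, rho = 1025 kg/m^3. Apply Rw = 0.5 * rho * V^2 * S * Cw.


Formula: Rw = 0.5 * rho * V^2 * S * Cw
Step 1 — V^2 = 10.97^2 = 120.3409
Step 2 — 0.5 * rho * V^2 = 0.5 * 1025 * 120.3409 = 61674.71125
Step 3 — Rw = 61674.71125 * 3863 * 0.000023 ≈ 5479.7 N (5 s.f.)

5479.7 N


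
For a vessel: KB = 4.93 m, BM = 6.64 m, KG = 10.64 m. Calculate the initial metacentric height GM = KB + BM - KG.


Formula: GM = KB + BM - KG
Step 1 — KM = KB + BM = 4.93 + 6.64 = 11.57 m
Step 2 — GM = KM - KG = 11.57 - 10.64 = 0.93 m

0.93 m


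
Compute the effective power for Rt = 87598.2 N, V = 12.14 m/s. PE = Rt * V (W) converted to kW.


Formula: PE = Rt * V / 1000 (kW)
Step 1 — PE (W) = 87598.2 * 12.14 = 1063442.148 W
Step 2 — PE (kW) = 1063442.148 / 1000 ≈ 1063.4 kW (5 s.f.)

1063.4 kW


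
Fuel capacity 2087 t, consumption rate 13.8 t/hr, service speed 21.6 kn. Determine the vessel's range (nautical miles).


Formula: endurance = fuel / rate; range = endurance * speed
Step 1 — endurance = 2087 / 13.8 = 151.2319 hours
Step 2 — range = 151.2319 * 21.6 ≈ 3266.6 nautical miles (5 s.f.)

3266.6 NM


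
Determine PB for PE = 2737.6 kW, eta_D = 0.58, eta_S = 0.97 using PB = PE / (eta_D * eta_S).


Formula: PB = PE / (eta_D * eta_S)
Step 1 — combined efficiency = eta_D * eta_S = 0.58 * 0.97 = 0.5626
Step 2 — PB = 2737.6 / 0.5626 ≈ 4866.0 kW (5 s.f.)

4866.0 kW


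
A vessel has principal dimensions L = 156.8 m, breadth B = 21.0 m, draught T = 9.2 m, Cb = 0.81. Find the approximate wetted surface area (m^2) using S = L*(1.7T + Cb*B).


Formula: S = 1.7*L*T + V/T with V = Cb*L*B*T, i.e. S = L * (1.7*T + Cb*B)
Step 1 — 1.7*T = 1.7 * 9.2 = 15.64 m
Step 2 — Cb*B = 0.81 * 21.0 = 17.01 m
Step 3 — 1.7*T + Cb*B = 15.64 + 17.01 = 32.65 m
Step 4 — S = 156.8 * 32.65 ≈ 5119.5 m^2 (5 s.f.)

5119.5 m^2


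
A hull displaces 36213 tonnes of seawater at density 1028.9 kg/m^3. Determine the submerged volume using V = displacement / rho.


Formula: V = mass / rho
Step 1 — convert tonnes to kg: 36213 t * 1000 = 36213000 kg
Step 2 — V = 36213000 / 1028.9 ≈ 35196 m^3 (5 s.f.)

35196 m^3


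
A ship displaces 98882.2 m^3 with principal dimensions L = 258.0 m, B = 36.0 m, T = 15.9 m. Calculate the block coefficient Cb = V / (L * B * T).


Formula: Cb = V / (L * B * T)
Step 1 — L * B * T = 258.0 * 36.0 * 15.9 = 147679.2 m^3
Step 2 — Cb = 98882.2 / 147679.2 ≈ 0.66957 (5 s.f.)

0.66957


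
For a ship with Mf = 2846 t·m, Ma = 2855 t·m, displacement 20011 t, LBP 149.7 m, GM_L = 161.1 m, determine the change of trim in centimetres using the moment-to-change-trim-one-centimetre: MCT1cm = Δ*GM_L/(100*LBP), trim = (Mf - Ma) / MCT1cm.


Formula: net trimming moment = Mf - Ma; MCT1cm = Δ*GM_L/(100*LBP); trim = net moment / MCT1cm
Step 1 — net trimming moment = 2846 - 2855 = -9 t·m
Step 2 — MCT1cm = 20011 * 161.1 / (100 * 149.7) = 215.3488 t·m/cm
Step 3 — trim = -9 / 215.3488 ≈ -0.041793 cm (5 s.f.)

-0.041793 cm


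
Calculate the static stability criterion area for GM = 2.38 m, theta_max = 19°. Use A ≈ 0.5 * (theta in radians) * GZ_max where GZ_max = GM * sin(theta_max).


Formula: GZ_max = GM * sin(theta); Area = 0.5 * theta_rad * GZ_max
Step 1 — GZ_max = 2.38 * sin(19°) = 2.38 * 0.325568 = 0.774852 m
Step 2 — theta_rad = 19 * pi/180 = 0.331613 rad
Step 3 — Area = 0.5 * 0.331613 * 0.774852 ≈ 0.12848 m·rad (5 s.f.)

0.12848 m·rad


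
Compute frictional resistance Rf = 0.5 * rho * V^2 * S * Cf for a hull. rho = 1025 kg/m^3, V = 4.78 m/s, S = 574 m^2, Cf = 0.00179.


Formula: Rf = 0.5 * rho * V^2 * S * Cf
Step 1 — V^2 = 4.78^2 = 22.8484
Step 2 — 0.5 * rho * V^2 = 0.5 * 1025 * 22.8484 = 11709.805
Step 3 — Rf = 11709.805 * 574 * 0.00179 ≈ 12031 N (5 s.f.)

12031 N


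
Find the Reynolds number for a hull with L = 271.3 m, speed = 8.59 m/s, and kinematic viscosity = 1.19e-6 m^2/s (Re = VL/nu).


Formula: Re = V * L / nu
Step 1 — V * L = 8.59 * 271.3 = 2330.467 m^2/s
Step 2 — Re = 2330.467 / 1.19e-6 = 1.96e+09

1.96e+09


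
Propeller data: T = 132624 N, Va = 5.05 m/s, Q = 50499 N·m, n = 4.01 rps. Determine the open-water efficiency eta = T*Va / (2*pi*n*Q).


Formula: eta = T * Va / (2 * pi * n * Q)
Step 1 — numerator = T * Va = 132624 * 5.05 = 669751.2
Step 2 — 2 * pi * n = 2 * pi * 4.01 = 25.195573
Step 3 — denominator = 25.195573 * 50499 = 1272351.24
Step 4 — eta = 669751.2 / 1272351.24 ≈ 0.52639 (5 s.f.)

0.52639


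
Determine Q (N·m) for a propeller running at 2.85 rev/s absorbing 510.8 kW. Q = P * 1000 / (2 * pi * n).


Formula: Q = P_W / (2 * pi * n)
Step 1 — P_W = 510.8 kW * 1000 = 510800.0 W
Step 2 — 2 * pi * n = 2 * pi * 2.85 = 17.907078
Step 3 — Q = 510800.0 / 17.907078 ≈ 28525 N·m (5 s.f.)

28525 N·m


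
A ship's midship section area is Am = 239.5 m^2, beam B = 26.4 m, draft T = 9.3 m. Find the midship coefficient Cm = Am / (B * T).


Formula: Cm = Am / (B * T)
Step 1 — B * T = 26.4 * 9.3 = 245.52 m^2
Step 2 — Cm = 239.5 / 245.52 ≈ 0.97548 (5 s.f.)

0.97548


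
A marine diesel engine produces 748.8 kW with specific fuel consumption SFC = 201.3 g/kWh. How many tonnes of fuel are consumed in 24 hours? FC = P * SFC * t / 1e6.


Formula: FC (tonnes) = P * SFC * t / 1,000,000
Step 1 — P * SFC * t = 748.8 * 201.3 * 24 = 3617602.56 g
Step 2 — FC (tonnes) = 3617602.56 / 1,000,000 ≈ 3.6176 tonnes (5 s.f.)

3.6176 tonnes


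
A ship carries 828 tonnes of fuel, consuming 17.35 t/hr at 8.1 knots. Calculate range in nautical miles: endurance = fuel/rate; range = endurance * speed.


Formula: endurance = fuel / rate; range = endurance * speed
Step 1 — endurance = 828 / 17.35 = 47.7233 hours
Step 2 — range = 47.7233 * 8.1 ≈ 386.56 nautical miles (5 s.f.)

386.56 NM


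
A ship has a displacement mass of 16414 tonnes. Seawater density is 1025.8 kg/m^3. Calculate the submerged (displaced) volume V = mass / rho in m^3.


Formula: V = mass / rho
Step 1 — convert tonnes to kg: 16414 t * 1000 = 16414000 kg
Step 2 — V = 16414000 / 1025.8 ≈ 16001 m^3 (5 s.f.)

16001 m^3


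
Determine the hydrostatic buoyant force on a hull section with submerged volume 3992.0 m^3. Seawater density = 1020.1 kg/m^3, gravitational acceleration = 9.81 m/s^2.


Formula: Fb = rho * g * V
Substituting: Fb = 1020.1 * 9.81 * 3992.0
Intermediate: 1020.1 * 9.81 = 10007.181
Result: Fb = 10007.181 * 3992.0 ≈ 39949000 N (5 s.f.)

39949000 N


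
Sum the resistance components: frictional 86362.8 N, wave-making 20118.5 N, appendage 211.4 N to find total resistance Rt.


Formula: Rt = Rf + Rw + Ra
Substituting: Rt = 86362.8 + 20118.5 + 211.4
Result: Rt = 106692.7 N

106692.7 N


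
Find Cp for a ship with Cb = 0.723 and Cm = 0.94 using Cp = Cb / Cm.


Formula: Cp = Cb / Cm
Substituting: Cp = 0.723 / 0.94
Result: Cp ≈ 0.76915 (5 s.f.)

0.76915


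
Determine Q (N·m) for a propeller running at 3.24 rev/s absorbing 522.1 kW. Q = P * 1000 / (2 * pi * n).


Formula: Q = P_W / (2 * pi * n)
Step 1 — P_W = 522.1 kW * 1000 = 522100.0 W
Step 2 — 2 * pi * n = 2 * pi * 3.24 = 20.35752
Step 3 — Q = 522100.0 / 20.35752 ≈ 25647 N·m (5 s.f.)

25647 N·m


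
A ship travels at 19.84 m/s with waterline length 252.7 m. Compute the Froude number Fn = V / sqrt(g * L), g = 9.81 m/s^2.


Formula: Fn = V / sqrt(g * L)
Step 1 — g * L = 9.81 * 252.7 = 2478.987
Step 2 — sqrt(g * L) = sqrt(2478.987) = 49.789427
Step 3 — Fn = 19.84 / 49.789427 ≈ 0.39848 (5 s.f.)

0.39848


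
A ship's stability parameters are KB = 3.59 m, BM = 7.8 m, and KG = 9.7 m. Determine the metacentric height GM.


Formula: GM = KB + BM - KG
Step 1 — KM = KB + BM = 3.59 + 7.8 = 11.39 m
Step 2 — GM = KM - KG = 11.39 - 9.7 = 1.69 m

1.69 m


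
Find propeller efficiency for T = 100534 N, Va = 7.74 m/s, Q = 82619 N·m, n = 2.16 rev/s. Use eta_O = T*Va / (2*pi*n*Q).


Formula: eta = T * Va / (2 * pi * n * Q)
Step 1 — numerator = T * Va = 100534 * 7.74 = 778133.16
Step 2 — 2 * pi * n = 2 * pi * 2.16 = 13.57168
Step 3 — denominator = 13.57168 * 82619 = 1121278.63
Step 4 — eta = 778133.16 / 1121278.63 ≈ 0.69397 (5 s.f.)

0.69397


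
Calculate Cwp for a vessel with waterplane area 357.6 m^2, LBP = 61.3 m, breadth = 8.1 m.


Formula: Cwp = Aw / (L * B)
Step 1 — L * B = 61.3 * 8.1 = 496.53 m^2
Step 2 — Cwp = 357.6 / 496.53 ≈ 0.72020 (5 s.f.)

0.72020


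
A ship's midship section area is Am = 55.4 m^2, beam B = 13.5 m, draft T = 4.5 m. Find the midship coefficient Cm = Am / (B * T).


Formula: Cm = Am / (B * T)
Step 1 — B * T = 13.5 * 4.5 = 60.75 m^2
Step 2 — Cm = 55.4 / 60.75 ≈ 0.91193 (5 s.f.)

0.91193


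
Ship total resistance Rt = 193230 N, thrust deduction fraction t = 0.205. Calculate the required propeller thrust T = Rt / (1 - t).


Formula: T = Rt / (1 - t)
Step 1 — (1 - t) = 1 - 0.205 = 0.795
Step 2 — T = 193230 / 0.795 ≈ 243060 N (5 s.f.)

243060 N


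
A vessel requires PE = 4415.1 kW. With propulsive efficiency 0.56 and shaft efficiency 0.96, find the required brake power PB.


Formula: PB = PE / (eta_D * eta_S)
Step 1 — combined efficiency = eta_D * eta_S = 0.56 * 0.96 = 0.5376
Step 2 — PB = 4415.1 / 0.5376 ≈ 8212.6 kW (5 s.f.)

8212.6 kW


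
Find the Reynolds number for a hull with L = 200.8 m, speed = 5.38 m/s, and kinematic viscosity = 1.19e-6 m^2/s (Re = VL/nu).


Formula: Re = V * L / nu
Step 1 — V * L = 5.38 * 200.8 = 1080.304 m^2/s
Step 2 — Re = 1080.304 / 1.19e-6 = 9.08e+08

9.08e+08


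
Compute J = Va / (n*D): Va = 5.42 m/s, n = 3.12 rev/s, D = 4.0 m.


Formula: J = Va / (n * D)
Step 1 — n * D = 3.12 * 4.0 = 12.48
Step 2 — J = 5.42 / 12.48 ≈ 0.43429 (5 s.f.)

0.43429


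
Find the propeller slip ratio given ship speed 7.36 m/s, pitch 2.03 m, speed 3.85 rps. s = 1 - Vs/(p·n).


Formula: s = 1 - Vs / (p * n)
Step 1 — p * n = 2.03 * 3.85 = 7.8155
Step 2 — Vs / (p*n) = 7.36 / 7.8155 = 0.941718 (6 d.p.)
Step 3 — s = 1 - 0.941718 = 0.058282

0.058282


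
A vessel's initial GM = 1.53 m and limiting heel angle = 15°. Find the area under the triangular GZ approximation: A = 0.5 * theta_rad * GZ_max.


Formula: GZ_max = GM * sin(theta); Area = 0.5 * theta_rad * GZ_max
Step 1 — GZ_max = 1.53 * sin(15°) = 1.53 * 0.258819 = 0.395993 m
Step 2 — theta_rad = 15 * pi/180 = 0.261799 rad
Step 3 — Area = 0.5 * 0.261799 * 0.395993 ≈ 0.051835 m·rad (5 s.f.)

0.051835 m·rad


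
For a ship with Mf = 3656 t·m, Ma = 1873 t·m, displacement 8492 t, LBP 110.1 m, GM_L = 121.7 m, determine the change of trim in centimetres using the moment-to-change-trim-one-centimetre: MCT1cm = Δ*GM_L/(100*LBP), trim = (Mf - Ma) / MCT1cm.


Formula: net trimming moment = Mf - Ma; MCT1cm = Δ*GM_L/(100*LBP); trim = net moment / MCT1cm
Step 1 — net trimming moment = 3656 - 1873 = 1783 t·m
Step 2 — MCT1cm = 8492 * 121.7 / (100 * 110.1) = 93.8671 t·m/cm
Step 3 — trim = 1783 / 93.8671 ≈ 18.995 cm (5 s.f.)

18.995 cm


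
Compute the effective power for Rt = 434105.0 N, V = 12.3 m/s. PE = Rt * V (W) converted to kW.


Formula: PE = Rt * V / 1000 (kW)
Step 1 — PE (W) = 434105.0 * 12.3 = 5339491.5 W
Step 2 — PE (kW) = 5339491.5 / 1000 ≈ 5339.5 kW (5 s.f.)

5339.5 kW


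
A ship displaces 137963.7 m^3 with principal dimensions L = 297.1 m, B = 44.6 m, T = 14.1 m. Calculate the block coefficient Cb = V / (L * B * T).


Formula: Cb = V / (L * B * T)
Step 1 — L * B * T = 297.1 * 44.6 * 14.1 = 186834.306 m^3
Step 2 — Cb = 137963.7 / 186834.306 ≈ 0.73843 (5 s.f.)

0.73843


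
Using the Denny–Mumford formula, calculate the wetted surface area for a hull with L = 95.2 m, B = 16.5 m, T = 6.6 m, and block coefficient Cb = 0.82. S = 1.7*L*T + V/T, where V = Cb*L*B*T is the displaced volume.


Formula: S = 1.7*L*T + V/T with V = Cb*L*B*T, i.e. S = L * (1.7*T + Cb*B)
Step 1 — 1.7*T = 1.7 * 6.6 = 11.22 m
Step 2 — Cb*B = 0.82 * 16.5 = 13.53 m
Step 3 — 1.7*T + Cb*B = 11.22 + 13.53 = 24.75 m
Step 4 — S = 95.2 * 24.75 ≈ 2356.2 m^2 (5 s.f.)

2356.2 m^2


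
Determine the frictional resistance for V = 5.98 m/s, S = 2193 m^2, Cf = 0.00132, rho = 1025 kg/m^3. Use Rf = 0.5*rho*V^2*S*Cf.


Formula: Rf = 0.5 * rho * V^2 * S * Cf
Step 1 — V^2 = 5.98^2 = 35.7604
Step 2 — 0.5 * rho * V^2 = 0.5 * 1025 * 35.7604 = 18327.205
Step 3 — Rf = 18327.205 * 2193 * 0.00132 ≈ 53053 N (5 s.f.)

53053 N


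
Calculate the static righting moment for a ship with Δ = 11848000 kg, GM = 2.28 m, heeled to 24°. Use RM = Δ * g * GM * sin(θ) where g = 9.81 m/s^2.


Formula: GZ = GM * sin(theta); RM = disp * g * GZ
Step 1 — GZ = 2.28 * sin(24°) = 2.28 * 0.406737 = 0.92736 m
Step 2 — RM = 11848000 * 9.81 * 0.92736 ≈ 107790000 N·m (5 s.f.)

107790000 N·m


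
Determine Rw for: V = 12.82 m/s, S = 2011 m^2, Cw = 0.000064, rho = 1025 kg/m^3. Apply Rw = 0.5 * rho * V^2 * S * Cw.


Formula: Rw = 0.5 * rho * V^2 * S * Cw
Step 1 — V^2 = 12.82^2 = 164.3524
Step 2 — 0.5 * rho * V^2 = 0.5 * 1025 * 164.3524 = 84230.605
Step 3 — Rw = 84230.605 * 2011 * 0.000064 ≈ 10841 N (5 s.f.)

10841 N


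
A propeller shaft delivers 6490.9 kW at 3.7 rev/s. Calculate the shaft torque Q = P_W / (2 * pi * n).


Formula: Q = P_W / (2 * pi * n)
Step 1 — P_W = 6490.9 kW * 1000 = 6490900.0 W
Step 2 — 2 * pi * n = 2 * pi * 3.7 = 23.247786
Step 3 — Q = 6490900.0 / 23.247786 ≈ 279210 N·m (5 s.f.)

279210 N·m


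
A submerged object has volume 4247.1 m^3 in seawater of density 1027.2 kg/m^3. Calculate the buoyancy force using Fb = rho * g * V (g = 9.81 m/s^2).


Formula: Fb = rho * g * V
Substituting: Fb = 1027.2 * 9.81 * 4247.1
Intermediate: 1027.2 * 9.81 = 10076.832
Result: Fb = 10076.832 * 4247.1 ≈ 42797000 N (5 s.f.)

42797000 N


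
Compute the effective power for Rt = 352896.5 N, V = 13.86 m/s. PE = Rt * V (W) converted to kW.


Formula: PE = Rt * V / 1000 (kW)
Step 1 — PE (W) = 352896.5 * 13.86 = 4891145.49 W
Step 2 — PE (kW) = 4891145.49 / 1000 ≈ 4891.1 kW (5 s.f.)

4891.1 kW


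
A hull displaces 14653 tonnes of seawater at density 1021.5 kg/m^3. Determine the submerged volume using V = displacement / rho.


Formula: V = mass / rho
Step 1 — convert tonnes to kg: 14653 t * 1000 = 14653000 kg
Step 2 — V = 14653000 / 1021.5 ≈ 14345 m^3 (5 s.f.)

14345 m^3


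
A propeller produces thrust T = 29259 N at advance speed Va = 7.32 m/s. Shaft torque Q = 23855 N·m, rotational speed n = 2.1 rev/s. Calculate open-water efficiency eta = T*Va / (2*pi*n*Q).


Formula: eta = T * Va / (2 * pi * n * Q)
Step 1 — numerator = T * Va = 29259 * 7.32 = 214175.88
Step 2 — 2 * pi * n = 2 * pi * 2.1 = 13.194689
Step 3 — denominator = 13.194689 * 23855 = 314759.31
Step 4 — eta = 214175.88 / 314759.31 ≈ 0.68044 (5 s.f.)

0.68044


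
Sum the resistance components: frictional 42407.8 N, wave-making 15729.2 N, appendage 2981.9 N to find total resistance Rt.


Formula: Rt = Rf + Rw + Ra
Substituting: Rt = 42407.8 + 15729.2 + 2981.9
Result: Rt = 61118.9 N

61118.9 N


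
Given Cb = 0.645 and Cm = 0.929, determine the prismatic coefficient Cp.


Formula: Cp = Cb / Cm
Substituting: Cp = 0.645 / 0.929
Result: Cp ≈ 0.69429 (5 s.f.)

0.69429


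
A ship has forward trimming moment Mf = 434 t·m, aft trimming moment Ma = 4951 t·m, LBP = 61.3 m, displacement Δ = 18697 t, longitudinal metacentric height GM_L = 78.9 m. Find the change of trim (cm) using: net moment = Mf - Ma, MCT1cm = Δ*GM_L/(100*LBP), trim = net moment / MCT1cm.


Formula: net trimming moment = Mf - Ma; MCT1cm = Δ*GM_L/(100*LBP); trim = net moment / MCT1cm
Step 1 — net trimming moment = 434 - 4951 = -4517 t·m
Step 2 — MCT1cm = 18697 * 78.9 / (100 * 61.3) = 240.6514 t·m/cm
Step 3 — trim = -4517 / 240.6514 ≈ -18.770 cm (5 s.f.)

-18.770 cm


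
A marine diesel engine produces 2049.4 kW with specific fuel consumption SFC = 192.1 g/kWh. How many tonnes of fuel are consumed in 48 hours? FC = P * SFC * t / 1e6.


Formula: FC (tonnes) = P * SFC * t / 1,000,000
Step 1 — P * SFC * t = 2049.4 * 192.1 * 48 = 18897107.52 g
Step 2 — FC (tonnes) = 18897107.52 / 1,000,000 ≈ 18.897 tonnes (5 s.f.)

18.897 tonnes


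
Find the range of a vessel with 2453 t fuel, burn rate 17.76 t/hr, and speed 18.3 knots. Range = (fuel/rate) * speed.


Formula: endurance = fuel / rate; range = endurance * speed
Step 1 — endurance = 2453 / 17.76 = 138.1194 hours
Step 2 — range = 138.1194 * 18.3 ≈ 2527.6 nautical miles (5 s.f.)

2527.6 NM


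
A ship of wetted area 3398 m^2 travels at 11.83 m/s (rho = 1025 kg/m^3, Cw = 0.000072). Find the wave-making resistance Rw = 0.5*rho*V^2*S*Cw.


Formula: Rw = 0.5 * rho * V^2 * S * Cw
Step 1 — V^2 = 11.83^2 = 139.9489
Step 2 — 0.5 * rho * V^2 = 0.5 * 1025 * 139.9489 = 71723.81125
Step 3 — Rw = 71723.81125 * 3398 * 0.000072 ≈ 17548 N (5 s.f.)

17548 N


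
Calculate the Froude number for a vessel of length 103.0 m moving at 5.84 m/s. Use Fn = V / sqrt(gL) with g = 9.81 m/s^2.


Formula: Fn = V / sqrt(g * L)
Step 1 — g * L = 9.81 * 103.0 = 1010.43
Step 2 — sqrt(g * L) = sqrt(1010.43) = 31.787262
Step 3 — Fn = 5.84 / 31.787262 ≈ 0.18372 (5 s.f.)

0.18372


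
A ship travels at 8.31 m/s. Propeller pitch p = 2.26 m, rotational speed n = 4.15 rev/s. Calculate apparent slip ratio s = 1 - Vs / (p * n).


Formula: s = 1 - Vs / (p * n)
Step 1 — p * n = 2.26 * 4.15 = 9.379
Step 2 — Vs / (p*n) = 8.31 / 9.379 = 0.886022 (6 d.p.)
Step 3 — s = 1 - 0.886022 = 0.113978

0.113978


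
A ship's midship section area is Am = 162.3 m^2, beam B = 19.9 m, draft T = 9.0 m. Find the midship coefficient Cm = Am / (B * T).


Formula: Cm = Am / (B * T)
Step 1 — B * T = 19.9 * 9.0 = 179.1 m^2
Step 2 — Cm = 162.3 / 179.1 ≈ 0.90620 (5 s.f.)

0.90620


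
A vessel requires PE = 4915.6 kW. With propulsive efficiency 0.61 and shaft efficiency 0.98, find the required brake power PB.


Formula: PB = PE / (eta_D * eta_S)
Step 1 — combined efficiency = eta_D * eta_S = 0.61 * 0.98 = 0.5978
Step 2 — PB = 4915.6 / 0.5978 ≈ 8222.8 kW (5 s.f.)

8222.8 kW


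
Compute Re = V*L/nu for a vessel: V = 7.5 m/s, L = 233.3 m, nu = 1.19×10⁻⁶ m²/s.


Formula: Re = V * L / nu
Step 1 — V * L = 7.5 * 233.3 = 1749.75 m^2/s
Step 2 — Re = 1749.75 / 1.19e-6 = 1.47e+09

1.47e+09


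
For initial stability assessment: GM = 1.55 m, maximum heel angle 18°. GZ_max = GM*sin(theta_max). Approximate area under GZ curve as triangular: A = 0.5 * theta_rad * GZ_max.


Formula: GZ_max = GM * sin(theta); Area = 0.5 * theta_rad * GZ_max
Step 1 — GZ_max = 1.55 * sin(18°) = 1.55 * 0.309017 = 0.478976 m
Step 2 — theta_rad = 18 * pi/180 = 0.314159 rad
Step 3 — Area = 0.5 * 0.314159 * 0.478976 ≈ 0.075237 m·rad (5 s.f.)

0.075237 m·rad


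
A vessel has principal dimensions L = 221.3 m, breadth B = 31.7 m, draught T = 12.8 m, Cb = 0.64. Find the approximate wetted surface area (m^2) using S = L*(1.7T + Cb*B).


Formula: S = 1.7*L*T + V/T with V = Cb*L*B*T, i.e. S = L * (1.7*T + Cb*B)
Step 1 — 1.7*T = 1.7 * 12.8 = 21.76 m
Step 2 — Cb*B = 0.64 * 31.7 = 20.288 m
Step 3 — 1.7*T + Cb*B = 21.76 + 20.288 = 42.048 m
Step 4 — S = 221.3 * 42.048 ≈ 9305.2 m^2 (5 s.f.)

9305.2 m^2


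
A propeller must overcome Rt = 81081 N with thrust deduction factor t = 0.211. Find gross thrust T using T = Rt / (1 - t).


Formula: T = Rt / (1 - t)
Step 1 — (1 - t) = 1 - 0.211 = 0.789
Step 2 — T = 81081 / 0.789 ≈ 102760 N (5 s.f.)

102760 N


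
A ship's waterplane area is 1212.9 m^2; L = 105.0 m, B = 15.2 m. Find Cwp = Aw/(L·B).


Formula: Cwp = Aw / (L * B)
Step 1 — L * B = 105.0 * 15.2 = 1596.0 m^2
Step 2 — Cwp = 1212.9 / 1596.0 ≈ 0.75996 (5 s.f.)

0.75996


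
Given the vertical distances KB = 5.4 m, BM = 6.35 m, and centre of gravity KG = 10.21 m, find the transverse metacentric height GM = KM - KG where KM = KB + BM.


Formula: GM = KB + BM - KG
Step 1 — KM = KB + BM = 5.4 + 6.35 = 11.75 m
Step 2 — GM = KM - KG = 11.75 - 10.21 = 1.54 m

1.54 m


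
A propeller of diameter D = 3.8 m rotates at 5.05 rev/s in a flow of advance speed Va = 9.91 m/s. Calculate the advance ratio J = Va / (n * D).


Formula: J = Va / (n * D)
Step 1 — n * D = 5.05 * 3.8 = 19.19
Step 2 — J = 9.91 / 19.19 ≈ 0.51641 (5 s.f.)

0.51641


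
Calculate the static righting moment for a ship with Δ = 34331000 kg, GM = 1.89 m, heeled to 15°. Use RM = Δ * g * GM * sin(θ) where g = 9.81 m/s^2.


Formula: GZ = GM * sin(theta); RM = disp * g * GZ
Step 1 — GZ = 1.89 * sin(15°) = 1.89 * 0.258819 = 0.489168 m
Step 2 — RM = 34331000 * 9.81 * 0.489168 ≈ 164750000 N·m (5 s.f.)

164750000 N·m


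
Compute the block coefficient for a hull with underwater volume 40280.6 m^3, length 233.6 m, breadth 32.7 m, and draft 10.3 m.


Formula: Cb = V / (L * B * T)
Step 1 — L * B * T = 233.6 * 32.7 * 10.3 = 78678.816 m^3
Step 2 — Cb = 40280.6 / 78678.816 ≈ 0.51196 (5 s.f.)

0.51196


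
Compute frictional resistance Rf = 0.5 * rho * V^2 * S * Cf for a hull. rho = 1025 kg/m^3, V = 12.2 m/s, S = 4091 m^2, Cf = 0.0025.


Formula: Rf = 0.5 * rho * V^2 * S * Cf
Step 1 — V^2 = 12.2^2 = 148.84
Step 2 — 0.5 * rho * V^2 = 0.5 * 1025 * 148.84 = 76280.5
Step 3 — Rf = 76280.5 * 4091 * 0.0025 ≈ 780160 N (5 s.f.)

780160 N


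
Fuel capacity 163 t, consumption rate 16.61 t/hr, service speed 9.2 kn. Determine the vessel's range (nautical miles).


Formula: endurance = fuel / rate; range = endurance * speed
Step 1 — endurance = 163 / 16.61 = 9.8134 hours
Step 2 — range = 9.8134 * 9.2 ≈ 90.283 nautical miles (5 s.f.)

90.283 NM


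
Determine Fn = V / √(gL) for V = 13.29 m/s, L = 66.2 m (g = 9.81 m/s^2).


Formula: Fn = V / sqrt(g * L)
Step 1 — g * L = 9.81 * 66.2 = 649.422
Step 2 — sqrt(g * L) = sqrt(649.422) = 25.48376
Step 3 — Fn = 13.29 / 25.48376 ≈ 0.52151 (5 s.f.)

0.52151


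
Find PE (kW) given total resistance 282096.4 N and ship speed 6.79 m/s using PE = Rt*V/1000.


Formula: PE = Rt * V / 1000 (kW)
Step 1 — PE (W) = 282096.4 * 6.79 = 1915434.556 W
Step 2 — PE (kW) = 1915434.556 / 1000 ≈ 1915.4 kW (5 s.f.)

1915.4 kW


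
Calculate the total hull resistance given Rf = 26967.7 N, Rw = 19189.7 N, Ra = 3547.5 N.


Formula: Rt = Rf + Rw + Ra
Substituting: Rt = 26967.7 + 19189.7 + 3547.5
Result: Rt = 49704.9 N

49704.9 N


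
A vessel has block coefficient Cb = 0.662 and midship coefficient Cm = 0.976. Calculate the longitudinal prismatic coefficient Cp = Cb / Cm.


Formula: Cp = Cb / Cm
Substituting: Cp = 0.662 / 0.976
Result: Cp ≈ 0.67828 (5 s.f.)

0.67828


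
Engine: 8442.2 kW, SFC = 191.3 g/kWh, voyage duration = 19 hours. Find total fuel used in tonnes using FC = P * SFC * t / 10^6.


Formula: FC (tonnes) = P * SFC * t / 1,000,000
Step 1 — P * SFC * t = 8442.2 * 191.3 * 19 = 30684864.34 g
Step 2 — FC (tonnes) = 30684864.34 / 1,000,000 ≈ 30.685 tonnes (5 s.f.)

30.685 tonnes


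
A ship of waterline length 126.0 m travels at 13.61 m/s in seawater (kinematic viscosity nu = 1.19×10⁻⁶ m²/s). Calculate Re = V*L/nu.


Formula: Re = V * L / nu
Step 1 — V * L = 13.61 * 126.0 = 1714.86 m^2/s
Step 2 — Re = 1714.86 / 1.19e-6 = 1.44e+09

1.44e+09


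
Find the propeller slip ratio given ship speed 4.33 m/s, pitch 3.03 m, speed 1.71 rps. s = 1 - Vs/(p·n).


Formula: s = 1 - Vs / (p * n)
Step 1 — p * n = 3.03 * 1.71 = 5.1813
Step 2 — Vs / (p*n) = 4.33 / 5.1813 = 0.835698 (6 d.p.)
Step 3 — s = 1 - 0.835698 = 0.164302

0.164302


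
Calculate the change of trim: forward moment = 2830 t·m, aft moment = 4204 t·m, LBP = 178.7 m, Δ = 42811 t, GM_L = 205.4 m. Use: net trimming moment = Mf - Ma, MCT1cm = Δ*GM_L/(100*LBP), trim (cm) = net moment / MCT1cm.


Formula: net trimming moment = Mf - Ma; MCT1cm = Δ*GM_L/(100*LBP); trim = net moment / MCT1cm
Step 1 — net trimming moment = 2830 - 4204 = -1374 t·m
Step 2 — MCT1cm = 42811 * 205.4 / (100 * 178.7) = 492.075 t·m/cm
Step 3 — trim = -1374 / 492.075 ≈ -2.7923 cm (5 s.f.)

-2.7923 cm


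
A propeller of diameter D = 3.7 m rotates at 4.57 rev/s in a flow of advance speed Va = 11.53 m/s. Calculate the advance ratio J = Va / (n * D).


Formula: J = Va / (n * D)
Step 1 — n * D = 4.57 * 3.7 = 16.909
Step 2 — J = 11.53 / 16.909 ≈ 0.68189 (5 s.f.)

0.68189


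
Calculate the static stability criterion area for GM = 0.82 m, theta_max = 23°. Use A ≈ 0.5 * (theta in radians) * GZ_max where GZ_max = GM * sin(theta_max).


Formula: GZ_max = GM * sin(theta); Area = 0.5 * theta_rad * GZ_max
Step 1 — GZ_max = 0.82 * sin(23°) = 0.82 * 0.390731 = 0.320399 m
Step 2 — theta_rad = 23 * pi/180 = 0.401426 rad
Step 3 — Area = 0.5 * 0.401426 * 0.320399 ≈ 0.064308 m·rad (5 s.f.)

0.064308 m·rad


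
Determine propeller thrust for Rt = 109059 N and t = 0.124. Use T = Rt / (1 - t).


Formula: T = Rt / (1 - t)
Step 1 — (1 - t) = 1 - 0.124 = 0.876
Step 2 — T = 109059 / 0.876 ≈ 124500 N (5 s.f.)

124500 N


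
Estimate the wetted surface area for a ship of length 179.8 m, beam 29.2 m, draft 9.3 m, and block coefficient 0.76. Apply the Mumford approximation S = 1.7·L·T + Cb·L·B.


Formula: S = 1.7*L*T + V/T with V = Cb*L*B*T, i.e. S = L * (1.7*T + Cb*B)
Step 1 — 1.7*T = 1.7 * 9.3 = 15.81 m
Step 2 — Cb*B = 0.76 * 29.2 = 22.192 m
Step 3 — 1.7*T + Cb*B = 15.81 + 22.192 = 38.002 m
Step 4 — S = 179.8 * 38.002 ≈ 6832.8 m^2 (5 s.f.)

6832.8 m^2


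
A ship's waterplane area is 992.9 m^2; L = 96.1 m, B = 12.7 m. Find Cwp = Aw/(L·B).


Formula: Cwp = Aw / (L * B)
Step 1 — L * B = 96.1 * 12.7 = 1220.47 m^2
Step 2 — Cwp = 992.9 / 1220.47 ≈ 0.81354 (5 s.f.)

0.81354


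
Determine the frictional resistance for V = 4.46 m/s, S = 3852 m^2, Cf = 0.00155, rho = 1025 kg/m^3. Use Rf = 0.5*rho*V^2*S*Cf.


Formula: Rf = 0.5 * rho * V^2 * S * Cf
Step 1 — V^2 = 4.46^2 = 19.8916
Step 2 — 0.5 * rho * V^2 = 0.5 * 1025 * 19.8916 = 10194.445
Step 3 — Rf = 10194.445 * 3852 * 0.00155 ≈ 60867 N (5 s.f.)

60867 N


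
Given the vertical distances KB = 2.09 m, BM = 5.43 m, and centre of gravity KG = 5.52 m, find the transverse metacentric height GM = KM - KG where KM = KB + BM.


Formula: GM = KB + BM - KG
Step 1 — KM = KB + BM = 2.09 + 5.43 = 7.52 m
Step 2 — GM = KM - KG = 7.52 - 5.52 = 2.0 m

2.0 m


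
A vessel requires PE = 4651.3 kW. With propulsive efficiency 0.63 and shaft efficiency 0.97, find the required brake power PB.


Formula: PB = PE / (eta_D * eta_S)
Step 1 — combined efficiency = eta_D * eta_S = 0.63 * 0.97 = 0.6111
Step 2 — PB = 4651.3 / 0.6111 ≈ 7611.4 kW (5 s.f.)

7611.4 kW


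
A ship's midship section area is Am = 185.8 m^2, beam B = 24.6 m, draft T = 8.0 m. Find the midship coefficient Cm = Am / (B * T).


Formula: Cm = Am / (B * T)
Step 1 — B * T = 24.6 * 8.0 = 196.8 m^2
Step 2 — Cm = 185.8 / 196.8 ≈ 0.94411 (5 s.f.)

0.94411


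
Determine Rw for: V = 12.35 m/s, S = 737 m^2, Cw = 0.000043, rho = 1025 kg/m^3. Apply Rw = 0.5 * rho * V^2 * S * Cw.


Formula: Rw = 0.5 * rho * V^2 * S * Cw
Step 1 — V^2 = 12.35^2 = 152.5225
Step 2 — 0.5 * rho * V^2 = 0.5 * 1025 * 152.5225 = 78167.78125
Step 3 — Rw = 78167.78125 * 737 * 0.000043 ≈ 2477.2 N (5 s.f.)

2477.2 N


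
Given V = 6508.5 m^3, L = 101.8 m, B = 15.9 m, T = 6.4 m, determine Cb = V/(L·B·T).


Formula: Cb = V / (L * B * T)
Step 1 — L * B * T = 101.8 * 15.9 * 6.4 = 10359.168 m^3
Step 2 — Cb = 6508.5 / 10359.168 ≈ 0.62828 (5 s.f.)

0.62828


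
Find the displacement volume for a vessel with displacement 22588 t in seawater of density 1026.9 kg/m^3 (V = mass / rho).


Formula: V = mass / rho
Step 1 — convert tonnes to kg: 22588 t * 1000 = 22588000 kg
Step 2 — V = 22588000 / 1026.9 ≈ 21996 m^3 (5 s.f.)

21996 m^3


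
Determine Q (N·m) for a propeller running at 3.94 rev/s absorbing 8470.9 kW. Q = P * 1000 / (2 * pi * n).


Formula: Q = P_W / (2 * pi * n)
Step 1 — P_W = 8470.9 kW * 1000 = 8470900.0 W
Step 2 — 2 * pi * n = 2 * pi * 3.94 = 24.75575
Step 3 — Q = 8470900.0 / 24.75575 ≈ 342180 N·m (5 s.f.)

342180 N·m


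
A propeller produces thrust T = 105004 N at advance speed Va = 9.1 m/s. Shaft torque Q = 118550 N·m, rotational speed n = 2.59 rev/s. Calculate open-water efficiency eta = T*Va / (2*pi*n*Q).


Formula: eta = T * Va / (2 * pi * n * Q)
Step 1 — numerator = T * Va = 105004 * 9.1 = 955536.4
Step 2 — 2 * pi * n = 2 * pi * 2.59 = 16.27345
Step 3 — denominator = 16.27345 * 118550 = 1929217.5
Step 4 — eta = 955536.4 / 1929217.5 ≈ 0.49530 (5 s.f.)

0.49530


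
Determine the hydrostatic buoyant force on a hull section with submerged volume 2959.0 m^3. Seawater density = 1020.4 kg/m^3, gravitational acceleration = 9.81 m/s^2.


Formula: Fb = rho * g * V
Substituting: Fb = 1020.4 * 9.81 * 2959.0
Intermediate: 1020.4 * 9.81 = 10010.124
Result: Fb = 10010.124 * 2959.0 ≈ 29620000 N (5 s.f.)

29620000 N


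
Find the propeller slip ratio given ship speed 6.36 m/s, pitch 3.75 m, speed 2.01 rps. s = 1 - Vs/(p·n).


Formula: s = 1 - Vs / (p * n)
Step 1 — p * n = 3.75 * 2.01 = 7.5375
Step 2 — Vs / (p*n) = 6.36 / 7.5375 = 0.843781 (6 d.p.)
Step 3 — s = 1 - 0.843781 = 0.156219

0.156219


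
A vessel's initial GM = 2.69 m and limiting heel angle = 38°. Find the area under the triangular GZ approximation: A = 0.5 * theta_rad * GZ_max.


Formula: GZ_max = GM * sin(theta); Area = 0.5 * theta_rad * GZ_max
Step 1 — GZ_max = 2.69 * sin(38°) = 2.69 * 0.615661 = 1.656128 m
Step 2 — theta_rad = 38 * pi/180 = 0.663225 rad
Step 3 — Area = 0.5 * 0.663225 * 1.656128 ≈ 0.54919 m·rad (5 s.f.)

0.54919 m·rad


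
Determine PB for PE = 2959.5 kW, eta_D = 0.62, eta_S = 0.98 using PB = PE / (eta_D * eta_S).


Formula: PB = PE / (eta_D * eta_S)
Step 1 — combined efficiency = eta_D * eta_S = 0.62 * 0.98 = 0.6076
Step 2 — PB = 2959.5 / 0.6076 ≈ 4870.8 kW (5 s.f.)

4870.8 kW


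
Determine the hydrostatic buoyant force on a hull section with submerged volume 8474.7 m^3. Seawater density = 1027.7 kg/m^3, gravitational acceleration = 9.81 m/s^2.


Formula: Fb = rho * g * V
Substituting: Fb = 1027.7 * 9.81 * 8474.7
Intermediate: 1027.7 * 9.81 = 10081.737
Result: Fb = 10081.737 * 8474.7 ≈ 85440000 N (5 s.f.)

85440000 N


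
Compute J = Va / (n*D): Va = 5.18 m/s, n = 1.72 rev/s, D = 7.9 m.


Formula: J = Va / (n * D)
Step 1 — n * D = 1.72 * 7.9 = 13.588
Step 2 — J = 5.18 / 13.588 ≈ 0.38122 (5 s.f.)

0.38122


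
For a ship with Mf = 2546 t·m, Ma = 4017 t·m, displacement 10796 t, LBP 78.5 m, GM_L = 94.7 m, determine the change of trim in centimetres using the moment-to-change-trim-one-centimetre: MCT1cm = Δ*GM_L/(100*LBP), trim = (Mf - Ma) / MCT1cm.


Formula: net trimming moment = Mf - Ma; MCT1cm = Δ*GM_L/(100*LBP); trim = net moment / MCT1cm
Step 1 — net trimming moment = 2546 - 4017 = -1471 t·m
Step 2 — MCT1cm = 10796 * 94.7 / (100 * 78.5) = 130.2396 t·m/cm
Step 3 — trim = -1471 / 130.2396 ≈ -11.295 cm (5 s.f.)

-11.295 cm


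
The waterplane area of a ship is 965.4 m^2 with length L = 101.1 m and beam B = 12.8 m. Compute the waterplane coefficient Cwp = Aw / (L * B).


Formula: Cwp = Aw / (L * B)
Step 1 — L * B = 101.1 * 12.8 = 1294.08 m^2
Step 2 — Cwp = 965.4 / 1294.08 ≈ 0.74601 (5 s.f.)

0.74601


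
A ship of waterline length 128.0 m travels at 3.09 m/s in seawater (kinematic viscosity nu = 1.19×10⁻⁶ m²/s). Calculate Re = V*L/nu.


Formula: Re = V * L / nu
Step 1 — V * L = 3.09 * 128.0 = 395.52 m^2/s
Step 2 — Re = 395.52 / 1.19e-6 = 3.32e+08

3.32e+08


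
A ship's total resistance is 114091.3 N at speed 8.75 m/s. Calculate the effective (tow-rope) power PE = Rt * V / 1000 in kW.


Formula: PE = Rt * V / 1000 (kW)
Step 1 — PE (W) = 114091.3 * 8.75 = 998298.875 W
Step 2 — PE (kW) = 998298.875 / 1000 ≈ 998.30 kW (5 s.f.)

998.30 kW


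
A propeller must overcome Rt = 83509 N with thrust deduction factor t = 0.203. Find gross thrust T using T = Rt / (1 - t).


Formula: T = Rt / (1 - t)
Step 1 — (1 - t) = 1 - 0.203 = 0.797
Step 2 — T = 83509 / 0.797 ≈ 104780 N (5 s.f.)

104780 N


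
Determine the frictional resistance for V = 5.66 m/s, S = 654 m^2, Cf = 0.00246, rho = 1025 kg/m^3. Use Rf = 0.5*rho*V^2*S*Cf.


Formula: Rf = 0.5 * rho * V^2 * S * Cf
Step 1 — V^2 = 5.66^2 = 32.0356
Step 2 — 0.5 * rho * V^2 = 0.5 * 1025 * 32.0356 = 16418.245
Step 3 — Rf = 16418.245 * 654 * 0.00246 ≈ 26414 N (5 s.f.)

26414 N


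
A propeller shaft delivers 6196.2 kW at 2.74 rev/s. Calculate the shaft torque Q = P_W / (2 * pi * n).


Formula: Q = P_W / (2 * pi * n)
Step 1 — P_W = 6196.2 kW * 1000 = 6196200.0 W
Step 2 — 2 * pi * n = 2 * pi * 2.74 = 17.215928
Step 3 — Q = 6196200.0 / 17.215928 ≈ 359910 N·m (5 s.f.)

359910 N·m


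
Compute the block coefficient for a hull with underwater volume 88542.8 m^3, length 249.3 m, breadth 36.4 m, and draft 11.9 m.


Formula: Cb = V / (L * B * T)
Step 1 — L * B * T = 249.3 * 36.4 * 11.9 = 107986.788 m^3
Step 2 — Cb = 88542.8 / 107986.788 ≈ 0.81994 (5 s.f.)

0.81994


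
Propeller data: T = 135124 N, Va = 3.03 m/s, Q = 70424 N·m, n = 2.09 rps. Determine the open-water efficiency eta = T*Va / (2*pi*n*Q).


Formula: eta = T * Va / (2 * pi * n * Q)
Step 1 — numerator = T * Va = 135124 * 3.03 = 409425.72
Step 2 — 2 * pi * n = 2 * pi * 2.09 = 13.131857
Step 3 — denominator = 13.131857 * 70424 = 924797.9
Step 4 — eta = 409425.72 / 924797.9 ≈ 0.44272 (5 s.f.)

0.44272


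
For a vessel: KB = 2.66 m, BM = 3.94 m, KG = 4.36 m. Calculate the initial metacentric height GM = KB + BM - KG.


Formula: GM = KB + BM - KG
Step 1 — KM = KB + BM = 2.66 + 3.94 = 6.6 m
Step 2 — GM = KM - KG = 6.6 - 4.36 = 2.24 m

2.24 m


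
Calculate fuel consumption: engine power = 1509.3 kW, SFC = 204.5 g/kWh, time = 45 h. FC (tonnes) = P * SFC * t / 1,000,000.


Formula: FC (tonnes) = P * SFC * t / 1,000,000
Step 1 — P * SFC * t = 1509.3 * 204.5 * 45 = 13889333.25 g
Step 2 — FC (tonnes) = 13889333.25 / 1,000,000 ≈ 13.889 tonnes (5 s.f.)

13.889 tonnes


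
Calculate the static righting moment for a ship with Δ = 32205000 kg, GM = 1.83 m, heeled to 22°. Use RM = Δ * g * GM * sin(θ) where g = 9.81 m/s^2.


Formula: GZ = GM * sin(theta); RM = disp * g * GZ
Step 1 — GZ = 1.83 * sin(22°) = 1.83 * 0.374607 = 0.685531 m
Step 2 — RM = 32205000 * 9.81 * 0.685531 ≈ 216580000 N·m (5 s.f.)

216580000 N·m


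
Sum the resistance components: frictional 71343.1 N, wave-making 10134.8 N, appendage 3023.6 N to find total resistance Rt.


Formula: Rt = Rf + Rw + Ra
Substituting: Rt = 71343.1 + 10134.8 + 3023.6
Result: Rt = 84501.5 N

84501.5 N


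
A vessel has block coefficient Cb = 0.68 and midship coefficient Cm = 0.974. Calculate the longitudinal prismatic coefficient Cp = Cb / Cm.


Formula: Cp = Cb / Cm
Substituting: Cp = 0.68 / 0.974
Result: Cp ≈ 0.69815 (5 s.f.)

0.69815


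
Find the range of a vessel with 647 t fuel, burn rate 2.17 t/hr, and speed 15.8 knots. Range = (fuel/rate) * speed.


Formula: endurance = fuel / rate; range = endurance * speed
Step 1 — endurance = 647 / 2.17 = 298.1567 hours
Step 2 — range = 298.1567 * 15.8 ≈ 4710.9 nautical miles (5 s.f.)

4710.9 NM


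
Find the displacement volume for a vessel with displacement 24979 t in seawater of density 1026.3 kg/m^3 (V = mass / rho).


Formula: V = mass / rho
Step 1 — convert tonnes to kg: 24979 t * 1000 = 24979000 kg
Step 2 — V = 24979000 / 1026.3 ≈ 24339 m^3 (5 s.f.)

24339 m^3


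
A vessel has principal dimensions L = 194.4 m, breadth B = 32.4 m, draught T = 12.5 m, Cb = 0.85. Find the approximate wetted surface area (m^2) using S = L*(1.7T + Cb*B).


Formula: S = 1.7*L*T + V/T with V = Cb*L*B*T, i.e. S = L * (1.7*T + Cb*B)
Step 1 — 1.7*T = 1.7 * 12.5 = 21.25 m
Step 2 — Cb*B = 0.85 * 32.4 = 27.54 m
Step 3 — 1.7*T + Cb*B = 21.25 + 27.54 = 48.79 m
Step 4 — S = 194.4 * 48.79 ≈ 9484.8 m^2 (5 s.f.)

9484.8 m^2


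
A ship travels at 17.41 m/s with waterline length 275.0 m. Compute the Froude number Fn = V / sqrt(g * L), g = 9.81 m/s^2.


Formula: Fn = V / sqrt(g * L)
Step 1 — g * L = 9.81 * 275.0 = 2697.75
Step 2 — sqrt(g * L) = sqrt(2697.75) = 51.939869
Step 3 — Fn = 17.41 / 51.939869 ≈ 0.33520 (5 s.f.)

0.33520
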